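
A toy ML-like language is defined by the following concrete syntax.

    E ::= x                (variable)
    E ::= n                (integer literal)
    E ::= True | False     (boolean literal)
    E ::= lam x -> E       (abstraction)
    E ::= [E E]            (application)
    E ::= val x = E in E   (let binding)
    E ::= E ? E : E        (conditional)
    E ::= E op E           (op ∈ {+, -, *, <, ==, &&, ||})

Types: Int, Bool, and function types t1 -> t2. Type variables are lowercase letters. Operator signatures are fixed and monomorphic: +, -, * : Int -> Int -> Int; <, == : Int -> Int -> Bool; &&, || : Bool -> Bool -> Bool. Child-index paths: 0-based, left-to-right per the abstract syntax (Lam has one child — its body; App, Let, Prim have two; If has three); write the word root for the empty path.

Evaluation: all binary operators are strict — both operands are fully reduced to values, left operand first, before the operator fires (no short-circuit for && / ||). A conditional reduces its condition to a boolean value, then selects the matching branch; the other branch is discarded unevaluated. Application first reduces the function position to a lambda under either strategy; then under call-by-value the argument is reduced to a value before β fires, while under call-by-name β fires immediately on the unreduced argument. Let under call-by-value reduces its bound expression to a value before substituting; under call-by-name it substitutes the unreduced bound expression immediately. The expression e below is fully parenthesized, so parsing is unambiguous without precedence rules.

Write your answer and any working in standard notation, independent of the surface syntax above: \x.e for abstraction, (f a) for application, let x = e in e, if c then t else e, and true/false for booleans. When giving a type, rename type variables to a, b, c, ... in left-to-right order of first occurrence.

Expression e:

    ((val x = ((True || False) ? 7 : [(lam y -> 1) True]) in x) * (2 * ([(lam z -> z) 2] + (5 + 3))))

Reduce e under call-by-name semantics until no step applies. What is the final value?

Answer: 140

Trace:
step 0: ((let x = (if (true || false) then 7 else ((\y.1) true)) in x) * (2 * (((\z.z) 2) + (5 + 3))))
step 1: [let@0] ((if (true || false) then 7 else ((\y.1) true)) * (2 * (((\z.z) 2) + (5 + 3))))
step 2: [delta@0.0] ((if true then 7 else ((\y.1) true)) * (2 * (((\z.z) 2) + (5 + 3))))
step 3: [if@0] (7 * (2 * (((\z.z) 2) + (5 + 3))))
step 4: [beta@1.1.0] (7 * (2 * (2 + (5 + 3))))
step 5: [delta@1.1.1] (7 * (2 * (2 + 8)))
step 6: [delta@1.1] (7 * (2 * 10))
step 7: [delta@1] (7 * 20)
step 8: [delta@root] 140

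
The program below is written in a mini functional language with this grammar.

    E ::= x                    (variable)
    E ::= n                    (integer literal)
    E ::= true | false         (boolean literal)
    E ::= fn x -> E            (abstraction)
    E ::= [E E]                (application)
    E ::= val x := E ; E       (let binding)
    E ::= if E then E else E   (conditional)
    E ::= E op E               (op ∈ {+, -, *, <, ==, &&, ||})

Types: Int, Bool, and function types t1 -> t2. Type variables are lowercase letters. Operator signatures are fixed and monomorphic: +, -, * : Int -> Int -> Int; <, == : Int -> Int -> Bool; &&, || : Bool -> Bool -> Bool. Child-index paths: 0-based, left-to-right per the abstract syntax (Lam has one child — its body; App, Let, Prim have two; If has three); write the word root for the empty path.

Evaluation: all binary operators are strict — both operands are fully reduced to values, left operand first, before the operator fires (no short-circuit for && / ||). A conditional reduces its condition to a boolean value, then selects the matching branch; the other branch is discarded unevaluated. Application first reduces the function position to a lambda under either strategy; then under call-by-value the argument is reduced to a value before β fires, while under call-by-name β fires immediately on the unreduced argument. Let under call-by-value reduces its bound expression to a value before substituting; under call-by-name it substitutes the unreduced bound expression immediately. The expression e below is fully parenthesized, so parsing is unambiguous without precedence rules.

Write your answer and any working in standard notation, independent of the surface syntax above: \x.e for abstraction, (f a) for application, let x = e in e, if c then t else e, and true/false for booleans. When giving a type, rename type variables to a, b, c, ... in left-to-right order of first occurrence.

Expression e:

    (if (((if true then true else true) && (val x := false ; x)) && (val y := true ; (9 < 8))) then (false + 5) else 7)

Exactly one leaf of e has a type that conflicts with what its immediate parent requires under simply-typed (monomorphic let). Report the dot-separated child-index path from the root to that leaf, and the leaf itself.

Answer: 1.0 : false

Derivation:
  unify Bool ~ Bool
  unify Bool ~ Bool
  unify Bool ~ Bool
let x : Bool
x : Bool
  unify Bool ~ Bool
  unify Bool ~ Bool
let y : Bool
  unify Int ~ Int
  unify Int ~ Int
  unify Bool ~ Bool
  unify Bool ~ Bool
  unify Bool ~ Int
  FAIL: mismatch Bool ~ Int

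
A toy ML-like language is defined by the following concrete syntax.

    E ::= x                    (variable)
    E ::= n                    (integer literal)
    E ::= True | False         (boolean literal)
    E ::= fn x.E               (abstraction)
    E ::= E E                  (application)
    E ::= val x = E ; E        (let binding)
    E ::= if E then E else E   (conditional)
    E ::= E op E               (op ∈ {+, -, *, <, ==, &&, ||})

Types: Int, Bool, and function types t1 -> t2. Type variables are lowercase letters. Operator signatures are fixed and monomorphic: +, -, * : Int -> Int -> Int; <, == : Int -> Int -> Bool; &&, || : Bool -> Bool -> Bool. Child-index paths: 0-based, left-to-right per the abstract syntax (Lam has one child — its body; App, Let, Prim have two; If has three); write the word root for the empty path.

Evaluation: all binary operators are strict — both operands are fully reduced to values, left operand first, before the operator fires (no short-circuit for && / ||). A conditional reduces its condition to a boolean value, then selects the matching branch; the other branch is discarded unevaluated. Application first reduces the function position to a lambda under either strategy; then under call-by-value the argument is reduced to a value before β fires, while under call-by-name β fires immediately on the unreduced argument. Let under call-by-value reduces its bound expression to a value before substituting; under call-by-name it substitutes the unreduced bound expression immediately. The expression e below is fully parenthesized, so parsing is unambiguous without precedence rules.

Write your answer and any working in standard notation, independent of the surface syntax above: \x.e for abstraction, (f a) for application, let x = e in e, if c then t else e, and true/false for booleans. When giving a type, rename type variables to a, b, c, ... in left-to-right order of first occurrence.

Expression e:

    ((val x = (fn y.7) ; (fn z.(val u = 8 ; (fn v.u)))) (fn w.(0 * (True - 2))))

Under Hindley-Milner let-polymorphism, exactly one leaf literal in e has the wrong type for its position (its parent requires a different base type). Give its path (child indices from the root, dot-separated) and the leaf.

Trace:
\y._ : a -> Int
let x : forall. a -> Int
let u : Int
u : Int
\v._ : c -> Int
\z._ : b -> c -> Int
  unify Int ~ Int
  unify Bool ~ Int
  FAIL: mismatch Bool ~ Int

Answer: 1.0.1.0 : true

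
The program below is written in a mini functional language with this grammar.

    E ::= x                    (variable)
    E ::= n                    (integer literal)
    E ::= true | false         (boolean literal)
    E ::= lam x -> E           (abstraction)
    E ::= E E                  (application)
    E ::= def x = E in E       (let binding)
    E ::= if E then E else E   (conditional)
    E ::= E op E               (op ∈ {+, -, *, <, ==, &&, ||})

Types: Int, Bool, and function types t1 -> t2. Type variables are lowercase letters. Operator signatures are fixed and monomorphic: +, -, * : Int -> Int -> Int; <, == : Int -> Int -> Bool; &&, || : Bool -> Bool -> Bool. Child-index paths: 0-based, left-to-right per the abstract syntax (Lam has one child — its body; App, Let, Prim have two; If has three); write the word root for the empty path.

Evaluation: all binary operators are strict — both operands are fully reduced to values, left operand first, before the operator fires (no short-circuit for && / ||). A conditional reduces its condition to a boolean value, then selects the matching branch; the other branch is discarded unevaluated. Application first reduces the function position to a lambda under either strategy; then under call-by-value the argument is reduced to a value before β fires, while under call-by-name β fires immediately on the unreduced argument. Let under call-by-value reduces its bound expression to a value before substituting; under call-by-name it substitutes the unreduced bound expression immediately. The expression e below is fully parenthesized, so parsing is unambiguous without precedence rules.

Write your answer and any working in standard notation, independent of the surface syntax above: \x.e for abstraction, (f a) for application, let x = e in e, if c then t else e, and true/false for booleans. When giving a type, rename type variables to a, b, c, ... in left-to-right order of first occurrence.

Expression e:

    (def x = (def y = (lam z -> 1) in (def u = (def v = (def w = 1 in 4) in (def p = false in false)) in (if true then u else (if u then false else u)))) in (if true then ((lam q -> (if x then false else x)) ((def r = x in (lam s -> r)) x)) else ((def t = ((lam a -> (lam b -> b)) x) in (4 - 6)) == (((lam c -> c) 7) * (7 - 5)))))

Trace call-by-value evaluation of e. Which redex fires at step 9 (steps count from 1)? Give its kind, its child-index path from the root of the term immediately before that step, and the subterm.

Derivation:
step 0: (let x = (let y = (\z.1) in (let u = (let v = (let w = 1 in 4) in (let p = false in false)) in (if true then u else (if u then false else u)))) in (if true then ((\q.(if x then false else x)) ((let r = x in (\s.r)) x)) else ((let t = ((\a.(\b.b)) x) in (4 - 6)) == (((\c.c) 7) * (7 - 5)))))
step 1: [let@0] (let x = (let u = (let v = (let w = 1 in 4) in (let p = false in false)) in (if true then u else (if u then false else u))) in (if true then ((\q.(if x then false else x)) ((let r = x in (\s.r)) x)) else ((let t = ((\a.(\b.b)) x) in (4 - 6)) == (((\c.c) 7) * (7 - 5)))))
step 2: [let@0.0.0] (let x = (let u = (let v = 4 in (let p = false in false)) in (if true then u else (if u then false else u))) in (if true then ((\q.(if x then false else x)) ((let r = x in (\s.r)) x)) else ((let t = ((\a.(\b.b)) x) in (4 - 6)) == (((\c.c) 7) * (7 - 5)))))
step 3: [let@0.0] (let x = (let u = (let p = false in false) in (if true then u else (if u then false else u))) in (if true then ((\q.(if x then false else x)) ((let r = x in (\s.r)) x)) else ((let t = ((\a.(\b.b)) x) in (4 - 6)) == (((\c.c) 7) * (7 - 5)))))
step 4: [let@0.0] (let x = (let u = false in (if true then u else (if u then false else u))) in (if true then ((\q.(if x then false else x)) ((let r = x in (\s.r)) x)) else ((let t = ((\a.(\b.b)) x) in (4 - 6)) == (((\c.c) 7) * (7 - 5)))))
step 5: [let@0] (let x = (if true then false else (if false then false else false)) in (if true then ((\q.(if x then false else x)) ((let r = x in (\s.r)) x)) else ((let t = ((\a.(\b.b)) x) in (4 - 6)) == (((\c.c) 7) * (7 - 5)))))
step 6: [if@0] (let x = false in (if true then ((\q.(if x then false else x)) ((let r = x in (\s.r)) x)) else ((let t = ((\a.(\b.b)) x) in (4 - 6)) == (((\c.c) 7) * (7 - 5)))))
step 7: [let@root] (if true then ((\q.(if false then false else false)) ((let r = false in (\s.r)) false)) else ((let t = ((\a.(\b.b)) false) in (4 - 6)) == (((\c.c) 7) * (7 - 5))))
step 8: [if@root] ((\q.(if false then false else false)) ((let r = false in (\s.r)) false))
step 9: [let@1.0] ((\q.(if false then false else false)) ((\s.false) false))

Answer: let at 1.0 : (let r = false in (\s.r))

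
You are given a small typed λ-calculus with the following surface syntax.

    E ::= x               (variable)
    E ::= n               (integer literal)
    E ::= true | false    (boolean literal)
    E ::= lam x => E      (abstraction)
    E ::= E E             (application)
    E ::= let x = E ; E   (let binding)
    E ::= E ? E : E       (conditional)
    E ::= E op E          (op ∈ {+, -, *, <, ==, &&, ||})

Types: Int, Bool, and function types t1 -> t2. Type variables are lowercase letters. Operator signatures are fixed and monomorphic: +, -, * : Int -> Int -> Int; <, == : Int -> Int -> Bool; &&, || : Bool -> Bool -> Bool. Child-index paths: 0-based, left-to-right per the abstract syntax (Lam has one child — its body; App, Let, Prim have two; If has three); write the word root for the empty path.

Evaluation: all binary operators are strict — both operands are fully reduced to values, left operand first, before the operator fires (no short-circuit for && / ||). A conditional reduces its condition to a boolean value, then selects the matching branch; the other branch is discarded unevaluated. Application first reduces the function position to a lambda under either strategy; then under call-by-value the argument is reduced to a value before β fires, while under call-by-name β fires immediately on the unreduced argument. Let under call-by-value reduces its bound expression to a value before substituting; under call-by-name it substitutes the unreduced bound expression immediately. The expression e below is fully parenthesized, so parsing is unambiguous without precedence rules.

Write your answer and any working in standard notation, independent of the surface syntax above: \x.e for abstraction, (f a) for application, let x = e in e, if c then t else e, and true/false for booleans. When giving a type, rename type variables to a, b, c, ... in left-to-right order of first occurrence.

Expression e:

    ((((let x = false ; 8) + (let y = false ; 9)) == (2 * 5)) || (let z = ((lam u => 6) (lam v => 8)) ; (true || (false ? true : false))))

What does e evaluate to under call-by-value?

Answer: true

Derivation:
step 0: ((((let x = false in 8) + (let y = false in 9)) == (2 * 5)) || (let z = ((\u.6) (\v.8)) in (true || (if false then true else false))))
step 1: [let@0.0.0] (((8 + (let y = false in 9)) == (2 * 5)) || (let z = ((\u.6) (\v.8)) in (true || (if false then true else false))))
step 2: [let@0.0.1] (((8 + 9) == (2 * 5)) || (let z = ((\u.6) (\v.8)) in (true || (if false then true else false))))
step 3: [delta@0.0] ((17 == (2 * 5)) || (let z = ((\u.6) (\v.8)) in (true || (if false then true else false))))
step 4: [delta@0.1] ((17 == 10) || (let z = ((\u.6) (\v.8)) in (true || (if false then true else false))))
step 5: [delta@0] (false || (let z = ((\u.6) (\v.8)) in (true || (if false then true else false))))
step 6: [beta@1.0] (false || (let z = 6 in (true || (if false then true else false))))
step 7: [let@1] (false || (true || (if false then true else false)))
step 8: [if@1.1] (false || (true || false))
step 9: [delta@1] (false || true)
step 10: [delta@root] true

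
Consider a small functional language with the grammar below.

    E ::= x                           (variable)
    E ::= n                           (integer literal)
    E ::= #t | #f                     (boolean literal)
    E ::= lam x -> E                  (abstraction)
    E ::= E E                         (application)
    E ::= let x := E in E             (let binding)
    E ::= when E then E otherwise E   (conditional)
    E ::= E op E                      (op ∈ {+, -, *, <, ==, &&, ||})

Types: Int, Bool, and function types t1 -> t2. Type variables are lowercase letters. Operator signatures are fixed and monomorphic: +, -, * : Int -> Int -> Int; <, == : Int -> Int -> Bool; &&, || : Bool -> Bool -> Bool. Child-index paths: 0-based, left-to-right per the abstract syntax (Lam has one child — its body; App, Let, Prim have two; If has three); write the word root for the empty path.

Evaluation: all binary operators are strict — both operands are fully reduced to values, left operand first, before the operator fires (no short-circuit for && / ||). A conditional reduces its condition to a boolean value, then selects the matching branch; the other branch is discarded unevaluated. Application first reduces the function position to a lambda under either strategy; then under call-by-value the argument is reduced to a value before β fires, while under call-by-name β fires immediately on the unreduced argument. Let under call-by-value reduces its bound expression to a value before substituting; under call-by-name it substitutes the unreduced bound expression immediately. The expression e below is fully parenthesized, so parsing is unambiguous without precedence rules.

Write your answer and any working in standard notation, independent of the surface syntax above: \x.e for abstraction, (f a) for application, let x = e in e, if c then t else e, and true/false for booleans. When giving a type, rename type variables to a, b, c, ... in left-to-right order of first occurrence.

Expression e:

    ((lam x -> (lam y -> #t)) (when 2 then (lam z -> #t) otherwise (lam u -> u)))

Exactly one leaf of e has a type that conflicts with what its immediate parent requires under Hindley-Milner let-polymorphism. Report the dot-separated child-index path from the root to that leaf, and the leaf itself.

Answer: 1.0 : 2

Trace:
\y._ : b -> Bool
\x._ : a -> b -> Bool
  unify Int ~ Bool
  FAIL: mismatch Int ~ Bool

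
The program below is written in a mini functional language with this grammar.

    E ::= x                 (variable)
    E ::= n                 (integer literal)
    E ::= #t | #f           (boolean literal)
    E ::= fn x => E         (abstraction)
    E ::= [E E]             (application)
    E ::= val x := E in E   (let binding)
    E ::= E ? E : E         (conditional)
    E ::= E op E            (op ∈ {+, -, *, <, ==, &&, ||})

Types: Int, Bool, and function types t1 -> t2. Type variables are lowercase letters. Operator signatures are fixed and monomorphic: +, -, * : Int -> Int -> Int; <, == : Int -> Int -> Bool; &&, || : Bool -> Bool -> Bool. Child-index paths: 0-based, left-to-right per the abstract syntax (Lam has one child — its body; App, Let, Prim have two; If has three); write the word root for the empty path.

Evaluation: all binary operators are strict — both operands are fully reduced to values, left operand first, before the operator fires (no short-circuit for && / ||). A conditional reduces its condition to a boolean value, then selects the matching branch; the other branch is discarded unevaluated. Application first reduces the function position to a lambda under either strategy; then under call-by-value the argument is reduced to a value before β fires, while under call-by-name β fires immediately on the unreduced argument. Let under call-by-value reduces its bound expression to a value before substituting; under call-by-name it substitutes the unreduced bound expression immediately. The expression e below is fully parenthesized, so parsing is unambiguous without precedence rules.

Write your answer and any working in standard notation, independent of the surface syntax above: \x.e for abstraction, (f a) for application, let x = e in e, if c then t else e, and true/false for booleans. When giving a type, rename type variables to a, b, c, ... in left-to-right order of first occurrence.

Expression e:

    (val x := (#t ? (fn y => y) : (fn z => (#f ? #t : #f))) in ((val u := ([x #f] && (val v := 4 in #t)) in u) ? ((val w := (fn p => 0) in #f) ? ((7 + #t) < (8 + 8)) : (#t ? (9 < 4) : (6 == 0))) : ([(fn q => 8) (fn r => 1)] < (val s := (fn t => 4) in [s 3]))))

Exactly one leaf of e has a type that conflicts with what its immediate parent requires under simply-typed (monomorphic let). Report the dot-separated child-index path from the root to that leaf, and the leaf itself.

Answer: 1.1.1.0.1 : true

Trace:
  unify Bool ~ Bool
y : a
\y._ : a -> a
  unify Bool ~ Bool
  unify Bool ~ Bool
\z._ : b -> Bool
  unify a -> a ~ b -> Bool
  unify a ~ b
  unify b ~ Bool
let x : Bool -> Bool
x : Bool -> Bool
  unify Bool -> Bool ~ Bool -> c
  unify Bool ~ Bool
  unify Bool ~ c
_ _ : Bool
  unify Bool ~ Bool
let v : Int
  unify Bool ~ Bool
let u : Bool
u : Bool
  unify Bool ~ Bool
\p._ : d -> Int
let w : d -> Int
  unify Bool ~ Bool
  unify Int ~ Int
  unify Bool ~ Int
  FAIL: mismatch Bool ~ Int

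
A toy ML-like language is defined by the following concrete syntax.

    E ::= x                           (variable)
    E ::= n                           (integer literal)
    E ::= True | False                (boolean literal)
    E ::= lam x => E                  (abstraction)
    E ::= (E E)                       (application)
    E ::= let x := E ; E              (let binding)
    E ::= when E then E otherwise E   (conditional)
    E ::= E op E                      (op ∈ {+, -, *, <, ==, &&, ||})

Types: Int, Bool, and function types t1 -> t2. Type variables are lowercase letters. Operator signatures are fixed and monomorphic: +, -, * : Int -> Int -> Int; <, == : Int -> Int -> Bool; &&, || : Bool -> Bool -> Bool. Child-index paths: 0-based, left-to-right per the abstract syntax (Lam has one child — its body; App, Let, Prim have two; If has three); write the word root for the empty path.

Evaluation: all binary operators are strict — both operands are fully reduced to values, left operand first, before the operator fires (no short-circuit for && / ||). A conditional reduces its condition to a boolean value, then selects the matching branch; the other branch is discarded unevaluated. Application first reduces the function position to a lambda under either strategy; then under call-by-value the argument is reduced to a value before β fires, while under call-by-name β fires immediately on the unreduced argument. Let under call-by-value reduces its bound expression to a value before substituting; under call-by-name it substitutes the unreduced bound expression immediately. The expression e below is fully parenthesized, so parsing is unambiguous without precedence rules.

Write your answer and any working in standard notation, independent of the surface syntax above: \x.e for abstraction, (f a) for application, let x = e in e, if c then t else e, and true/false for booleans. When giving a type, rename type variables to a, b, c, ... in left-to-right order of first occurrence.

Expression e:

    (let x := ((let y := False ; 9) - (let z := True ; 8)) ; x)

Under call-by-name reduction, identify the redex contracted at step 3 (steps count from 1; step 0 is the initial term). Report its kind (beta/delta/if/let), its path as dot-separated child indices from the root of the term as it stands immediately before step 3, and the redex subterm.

Derivation:
step 0: (let x = ((let y = false in 9) - (let z = true in 8)) in x)
step 1: [let@root] ((let y = false in 9) - (let z = true in 8))
step 2: [let@0] (9 - (let z = true in 8))
step 3: [let@1] (9 - 8)

Answer: let at 1 : (let z = true in 8)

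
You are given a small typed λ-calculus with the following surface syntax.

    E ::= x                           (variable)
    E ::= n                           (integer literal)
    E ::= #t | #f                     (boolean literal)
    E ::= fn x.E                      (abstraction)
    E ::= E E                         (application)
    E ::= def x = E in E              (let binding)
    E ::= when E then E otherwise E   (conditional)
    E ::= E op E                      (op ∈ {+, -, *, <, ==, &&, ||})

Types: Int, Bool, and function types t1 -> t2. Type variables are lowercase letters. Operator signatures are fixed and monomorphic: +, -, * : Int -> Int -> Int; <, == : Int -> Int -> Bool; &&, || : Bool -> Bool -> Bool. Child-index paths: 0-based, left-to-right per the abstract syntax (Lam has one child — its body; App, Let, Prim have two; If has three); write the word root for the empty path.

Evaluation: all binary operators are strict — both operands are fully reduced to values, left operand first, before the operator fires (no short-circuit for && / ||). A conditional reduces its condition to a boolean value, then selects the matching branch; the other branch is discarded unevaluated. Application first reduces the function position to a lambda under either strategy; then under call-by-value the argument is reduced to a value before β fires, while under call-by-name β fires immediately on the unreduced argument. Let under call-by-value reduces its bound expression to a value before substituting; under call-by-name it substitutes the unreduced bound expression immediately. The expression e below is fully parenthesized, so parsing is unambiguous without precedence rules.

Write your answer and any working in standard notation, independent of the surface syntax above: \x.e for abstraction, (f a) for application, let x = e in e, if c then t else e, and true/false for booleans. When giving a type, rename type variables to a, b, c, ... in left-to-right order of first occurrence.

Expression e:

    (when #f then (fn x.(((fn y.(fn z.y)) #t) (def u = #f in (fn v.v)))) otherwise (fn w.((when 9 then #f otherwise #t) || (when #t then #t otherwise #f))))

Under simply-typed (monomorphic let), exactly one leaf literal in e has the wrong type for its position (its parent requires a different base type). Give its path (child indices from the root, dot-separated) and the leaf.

Working:
  unify Bool ~ Bool
y : b
\z._ : c -> b
\y._ : b -> c -> b
  unify b -> c -> b ~ Bool -> d
  unify b ~ Bool
  unify c -> Bool ~ d
_ _ : c -> Bool
let u : Bool
v : e
\v._ : e -> e
  unify c -> Bool ~ (e -> e) -> f
  unify c ~ e -> e
  unify Bool ~ f
_ _ : Bool
\x._ : a -> Bool
  unify Int ~ Bool
  FAIL: mismatch Int ~ Bool

Answer: 2.0.0.0 : 9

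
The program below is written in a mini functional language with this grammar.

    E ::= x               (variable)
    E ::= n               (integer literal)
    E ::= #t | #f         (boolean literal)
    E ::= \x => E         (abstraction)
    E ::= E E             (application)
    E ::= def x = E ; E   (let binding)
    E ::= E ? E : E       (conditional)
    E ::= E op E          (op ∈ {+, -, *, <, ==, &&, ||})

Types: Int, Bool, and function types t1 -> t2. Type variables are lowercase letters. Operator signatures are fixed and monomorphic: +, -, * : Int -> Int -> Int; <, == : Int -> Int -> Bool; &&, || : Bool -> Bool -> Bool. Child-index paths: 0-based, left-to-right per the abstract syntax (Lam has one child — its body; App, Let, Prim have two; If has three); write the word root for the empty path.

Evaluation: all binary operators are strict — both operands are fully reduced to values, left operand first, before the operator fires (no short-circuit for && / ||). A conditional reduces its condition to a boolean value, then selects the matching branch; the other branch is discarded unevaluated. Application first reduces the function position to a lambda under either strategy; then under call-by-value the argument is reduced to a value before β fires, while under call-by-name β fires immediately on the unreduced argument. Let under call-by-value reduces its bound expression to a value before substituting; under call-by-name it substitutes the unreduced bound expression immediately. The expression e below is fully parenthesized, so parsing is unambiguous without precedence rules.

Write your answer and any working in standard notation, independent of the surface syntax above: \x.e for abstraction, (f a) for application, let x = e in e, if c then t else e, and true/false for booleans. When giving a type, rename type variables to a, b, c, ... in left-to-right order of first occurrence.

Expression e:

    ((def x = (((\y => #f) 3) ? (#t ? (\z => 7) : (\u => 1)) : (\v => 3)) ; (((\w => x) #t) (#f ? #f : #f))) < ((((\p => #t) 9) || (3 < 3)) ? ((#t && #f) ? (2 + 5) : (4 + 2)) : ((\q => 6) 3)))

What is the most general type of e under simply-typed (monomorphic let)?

Answer: Bool

Working:
\y._ : a -> Bool
  unify a -> Bool ~ Int -> b
  unify a ~ Int
  unify Bool ~ b
_ _ : Bool
  unify Bool ~ Bool
  unify Bool ~ Bool
\z._ : c -> Int
\u._ : d -> Int
  unify c -> Int ~ d -> Int
  unify c ~ d
  unify Int ~ Int
\v._ : e -> Int
  unify d -> Int ~ e -> Int
  unify d ~ e
  unify Int ~ Int
let x : e -> Int
x : e -> Int
\w._ : f -> e -> Int
  unify f -> e -> Int ~ Bool -> g
  unify f ~ Bool
  unify e -> Int ~ g
_ _ : e -> Int
  unify Bool ~ Bool
  unify Bool ~ Bool
  unify e -> Int ~ Bool -> h
  unify e ~ Bool
  unify Int ~ h
_ _ : Int
  unify Int ~ Int
\p._ : i -> Bool
  unify i -> Bool ~ Int -> j
  unify i ~ Int
  unify Bool ~ j
_ _ : Bool
  unify Bool ~ Bool
  unify Int ~ Int
  unify Int ~ Int
  unify Bool ~ Bool
  unify Bool ~ Bool
  unify Bool ~ Bool
  unify Bool ~ Bool
  unify Bool ~ Bool
  unify Int ~ Int
  unify Int ~ Int
  unify Int ~ Int
  unify Int ~ Int
  unify Int ~ Int
\q._ : k -> Int
  unify k -> Int ~ Int -> l
  unify k ~ Int
  unify Int ~ l
_ _ : Int
  unify Int ~ Int
  unify Int ~ Int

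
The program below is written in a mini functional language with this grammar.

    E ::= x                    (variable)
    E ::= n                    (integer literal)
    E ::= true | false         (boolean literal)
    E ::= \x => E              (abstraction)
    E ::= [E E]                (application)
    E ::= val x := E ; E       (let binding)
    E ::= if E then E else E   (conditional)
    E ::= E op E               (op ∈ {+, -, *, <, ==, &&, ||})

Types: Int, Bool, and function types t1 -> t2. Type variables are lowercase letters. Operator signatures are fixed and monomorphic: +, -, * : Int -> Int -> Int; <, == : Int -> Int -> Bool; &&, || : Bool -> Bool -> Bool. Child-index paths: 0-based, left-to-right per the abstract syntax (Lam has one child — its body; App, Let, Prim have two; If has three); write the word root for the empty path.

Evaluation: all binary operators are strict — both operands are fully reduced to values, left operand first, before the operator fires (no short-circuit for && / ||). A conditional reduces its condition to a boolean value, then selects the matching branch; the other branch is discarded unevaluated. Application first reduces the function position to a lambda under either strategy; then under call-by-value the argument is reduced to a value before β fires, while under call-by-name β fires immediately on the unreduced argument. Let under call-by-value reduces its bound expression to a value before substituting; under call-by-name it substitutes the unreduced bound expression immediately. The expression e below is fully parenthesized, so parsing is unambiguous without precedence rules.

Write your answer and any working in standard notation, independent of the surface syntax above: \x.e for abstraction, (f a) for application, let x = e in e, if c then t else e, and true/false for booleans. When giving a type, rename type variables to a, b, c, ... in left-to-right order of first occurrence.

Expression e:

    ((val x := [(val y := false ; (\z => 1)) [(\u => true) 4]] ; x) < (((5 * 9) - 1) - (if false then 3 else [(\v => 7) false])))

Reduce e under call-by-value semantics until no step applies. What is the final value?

Answer: true

Derivation:
step 0: ((let x = ((let y = false in (\z.1)) ((\u.true) 4)) in x) < (((5 * 9) - 1) - (if false then 3 else ((\v.7) false))))
step 1: [let@0.0.0] ((let x = ((\z.1) ((\u.true) 4)) in x) < (((5 * 9) - 1) - (if false then 3 else ((\v.7) false))))
step 2: [beta@0.0.1] ((let x = ((\z.1) true) in x) < (((5 * 9) - 1) - (if false then 3 else ((\v.7) false))))
step 3: [beta@0.0] ((let x = 1 in x) < (((5 * 9) - 1) - (if false then 3 else ((\v.7) false))))
step 4: [let@0] (1 < (((5 * 9) - 1) - (if false then 3 else ((\v.7) false))))
step 5: [delta@1.0.0] (1 < ((45 - 1) - (if false then 3 else ((\v.7) false))))
step 6: [delta@1.0] (1 < (44 - (if false then 3 else ((\v.7) false))))
step 7: [if@1.1] (1 < (44 - ((\v.7) false)))
step 8: [beta@1.1] (1 < (44 - 7))
step 9: [delta@1] (1 < 37)
step 10: [delta@root] true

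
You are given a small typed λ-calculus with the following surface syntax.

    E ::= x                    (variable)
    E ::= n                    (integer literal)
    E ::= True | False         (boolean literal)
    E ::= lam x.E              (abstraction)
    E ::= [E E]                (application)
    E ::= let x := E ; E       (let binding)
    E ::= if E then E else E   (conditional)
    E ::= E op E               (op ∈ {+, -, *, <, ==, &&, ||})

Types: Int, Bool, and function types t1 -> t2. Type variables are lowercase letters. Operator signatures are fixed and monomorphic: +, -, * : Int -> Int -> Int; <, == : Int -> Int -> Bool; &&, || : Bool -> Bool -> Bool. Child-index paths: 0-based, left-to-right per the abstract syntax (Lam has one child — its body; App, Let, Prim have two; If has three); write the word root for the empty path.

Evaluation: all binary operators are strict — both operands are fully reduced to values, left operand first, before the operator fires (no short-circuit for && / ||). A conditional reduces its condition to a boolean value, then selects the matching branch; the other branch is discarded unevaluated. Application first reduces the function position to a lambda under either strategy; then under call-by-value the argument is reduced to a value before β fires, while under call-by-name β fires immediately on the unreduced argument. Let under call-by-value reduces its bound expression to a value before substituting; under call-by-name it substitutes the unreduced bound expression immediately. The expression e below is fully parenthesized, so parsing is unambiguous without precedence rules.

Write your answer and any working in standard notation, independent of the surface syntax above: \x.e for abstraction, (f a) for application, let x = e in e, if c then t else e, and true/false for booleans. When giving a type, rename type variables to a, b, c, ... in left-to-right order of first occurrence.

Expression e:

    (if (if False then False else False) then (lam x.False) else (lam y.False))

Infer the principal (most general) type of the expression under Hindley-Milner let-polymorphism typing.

Answer: a -> Bool

Working:
  unify Bool ~ Bool
  unify Bool ~ Bool
  unify Bool ~ Bool
\x._ : a -> Bool
\y._ : b -> Bool
  unify a -> Bool ~ b -> Bool
  unify a ~ b
  unify Bool ~ Bool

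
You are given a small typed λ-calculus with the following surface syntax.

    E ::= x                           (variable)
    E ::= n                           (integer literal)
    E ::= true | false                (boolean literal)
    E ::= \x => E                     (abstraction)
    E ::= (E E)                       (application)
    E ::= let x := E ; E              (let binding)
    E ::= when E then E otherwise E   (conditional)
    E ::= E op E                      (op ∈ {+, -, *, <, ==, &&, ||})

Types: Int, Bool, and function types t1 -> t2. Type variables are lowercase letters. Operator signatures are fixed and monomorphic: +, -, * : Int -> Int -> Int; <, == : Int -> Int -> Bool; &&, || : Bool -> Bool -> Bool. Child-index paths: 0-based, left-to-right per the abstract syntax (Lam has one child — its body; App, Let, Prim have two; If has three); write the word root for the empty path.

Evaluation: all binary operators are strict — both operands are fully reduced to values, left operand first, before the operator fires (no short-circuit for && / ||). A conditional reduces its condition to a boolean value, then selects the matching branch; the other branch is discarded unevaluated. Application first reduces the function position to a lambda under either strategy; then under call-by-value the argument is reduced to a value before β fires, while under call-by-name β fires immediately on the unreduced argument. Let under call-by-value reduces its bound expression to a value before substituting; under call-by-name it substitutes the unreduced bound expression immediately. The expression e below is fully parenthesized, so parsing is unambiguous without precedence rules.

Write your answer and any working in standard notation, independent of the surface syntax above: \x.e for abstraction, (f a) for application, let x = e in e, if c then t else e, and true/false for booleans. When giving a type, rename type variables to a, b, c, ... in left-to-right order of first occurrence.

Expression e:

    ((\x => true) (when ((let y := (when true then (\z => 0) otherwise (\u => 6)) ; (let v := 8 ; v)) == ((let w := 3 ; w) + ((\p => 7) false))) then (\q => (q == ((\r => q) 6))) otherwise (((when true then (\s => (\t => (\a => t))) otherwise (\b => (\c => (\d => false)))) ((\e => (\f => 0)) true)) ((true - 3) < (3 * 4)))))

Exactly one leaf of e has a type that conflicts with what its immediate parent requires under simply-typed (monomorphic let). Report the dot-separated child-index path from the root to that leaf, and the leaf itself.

Derivation:
\x._ : a -> Bool
  unify Bool ~ Bool
\z._ : b -> Int
\u._ : c -> Int
  unify b -> Int ~ c -> Int
  unify b ~ c
  unify Int ~ Int
let y : c -> Int
let v : Int
v : Int
  unify Int ~ Int
let w : Int
w : Int
  unify Int ~ Int
\p._ : d -> Int
  unify d -> Int ~ Bool -> e
  unify d ~ Bool
  unify Int ~ e
_ _ : Int
  unify Int ~ Int
  unify Int ~ Int
  unify Bool ~ Bool
q : f
  unify f ~ Int
q : Int
\r._ : g -> Int
  unify g -> Int ~ Int -> h
  unify g ~ Int
  unify Int ~ h
_ _ : Int
  unify Int ~ Int
\q._ : Int -> Bool
  unify Bool ~ Bool
t : j
\a._ : k -> j
\t._ : j -> k -> j
\s._ : i -> j -> k -> j
\d._ : n -> Bool
\c._ : m -> n -> Bool
\b._ : l -> m -> n -> Bool
  unify i -> j -> k -> j ~ l -> m -> n -> Bool
  unify i ~ l
  unify j -> k -> j ~ m -> n -> Bool
  unify j ~ m
  unify k -> m ~ n -> Bool
  unify k ~ n
  unify m ~ Bool
\f._ : p -> Int
\e._ : o -> p -> Int
  unify o -> p -> Int ~ Bool -> q
  unify o ~ Bool
  unify p -> Int ~ q
_ _ : p -> Int
  unify l -> Bool -> n -> Bool ~ (p -> Int) -> r
  unify l ~ p -> Int
  unify Bool -> n -> Bool ~ r
_ _ : Bool -> n -> Bool
  unify Bool ~ Int
  FAIL: mismatch Bool ~ Int

Answer: 1.2.1.0.0 : true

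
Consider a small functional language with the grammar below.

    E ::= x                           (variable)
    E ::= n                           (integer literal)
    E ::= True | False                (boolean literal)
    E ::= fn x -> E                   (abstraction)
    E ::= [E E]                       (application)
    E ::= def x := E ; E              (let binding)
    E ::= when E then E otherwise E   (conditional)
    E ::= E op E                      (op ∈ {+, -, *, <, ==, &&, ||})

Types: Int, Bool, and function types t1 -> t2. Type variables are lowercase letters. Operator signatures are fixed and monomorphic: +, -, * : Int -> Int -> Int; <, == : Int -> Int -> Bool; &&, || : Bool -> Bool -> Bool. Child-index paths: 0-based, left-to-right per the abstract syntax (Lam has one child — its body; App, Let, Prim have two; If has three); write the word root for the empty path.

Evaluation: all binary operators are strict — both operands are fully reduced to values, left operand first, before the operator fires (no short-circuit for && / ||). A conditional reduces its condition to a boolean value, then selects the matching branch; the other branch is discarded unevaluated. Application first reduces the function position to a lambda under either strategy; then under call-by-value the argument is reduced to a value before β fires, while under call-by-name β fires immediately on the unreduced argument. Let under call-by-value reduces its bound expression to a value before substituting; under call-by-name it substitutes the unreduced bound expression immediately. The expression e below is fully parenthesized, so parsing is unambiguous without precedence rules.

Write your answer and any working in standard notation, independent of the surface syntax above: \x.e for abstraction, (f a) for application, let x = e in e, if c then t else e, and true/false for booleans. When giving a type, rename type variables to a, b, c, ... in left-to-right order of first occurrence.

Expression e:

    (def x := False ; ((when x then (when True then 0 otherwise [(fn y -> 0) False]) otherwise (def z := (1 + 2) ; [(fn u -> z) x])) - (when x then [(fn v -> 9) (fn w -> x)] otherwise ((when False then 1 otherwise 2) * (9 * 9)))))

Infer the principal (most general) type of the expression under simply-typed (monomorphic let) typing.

Answer: Int

Derivation:
let x : Bool
x : Bool
  unify Bool ~ Bool
  unify Bool ~ Bool
\y._ : a -> Int
  unify a -> Int ~ Bool -> b
  unify a ~ Bool
  unify Int ~ b
_ _ : Int
  unify Int ~ Int
  unify Int ~ Int
  unify Int ~ Int
let z : Int
z : Int
\u._ : c -> Int
x : Bool
  unify c -> Int ~ Bool -> d
  unify c ~ Bool
  unify Int ~ d
_ _ : Int
  unify Int ~ Int
  unify Int ~ Int
x : Bool
  unify Bool ~ Bool
\v._ : e -> Int
x : Bool
\w._ : f -> Bool
  unify e -> Int ~ (f -> Bool) -> g
  unify e ~ f -> Bool
  unify Int ~ g
_ _ : Int
  unify Bool ~ Bool
  unify Int ~ Int
  unify Int ~ Int
  unify Int ~ Int
  unify Int ~ Int
  unify Int ~ Int
  unify Int ~ Int
  unify Int ~ Int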